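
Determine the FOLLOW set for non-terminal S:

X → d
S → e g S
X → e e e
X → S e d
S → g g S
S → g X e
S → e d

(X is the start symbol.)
In S → e g S: S is at the end; this adds FOLLOW(S) to itself — nothing new
In X → S e d: S is followed by e d, add FIRST(e d) \ {ε} = { 'e' }
In S → g g S: S is at the end; this adds FOLLOW(S) to itself — nothing new

Taking the union: FOLLOW(S) = { 'e' }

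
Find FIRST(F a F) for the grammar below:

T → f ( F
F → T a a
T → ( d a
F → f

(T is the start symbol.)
{ '(', 'f' }

FIRST sets of the non-terminals involved (from the grammar, by fixed-point iteration):
  FIRST(F) = { '(', 'f' }

To compute FIRST(F a F), process the symbols left to right:
Symbol F is a non-terminal. Add FIRST(F) \ {ε} = { '(', 'f' }
F is not nullable (ε ∉ FIRST(F)), so stop here.
FIRST(F a F) = { '(', 'f' }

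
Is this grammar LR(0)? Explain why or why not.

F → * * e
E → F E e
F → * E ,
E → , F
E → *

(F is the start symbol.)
Augment with F' → F and build the canonical LR(0) collection (I0 = CLOSURE({[F' → . F]}), then GOTO on every symbol after a dot until no new states appear). It has 13 states:
  I0: { [F → . * * e], [F → . * E ,], [F' → . F] }  — shift
  I1: { [E → . *], [E → . , F], [E → . F E e], [F → * . * e], [F → * . E ,], [F → . * * e], [F → . * E ,] }  — shift
  I2: { [F' → F .] }  — accept
  I3: { [E → * .], [E → . *], [E → . , F], [E → . F E e], [F → * * . e], [F → * . * e], [F → * . E ,], [F → . * * e], [F → . * E ,] }  — shift, reduce
  I4: { [E → , . F], [F → . * * e], [F → . * E ,] }  — shift
  I5: { [F → * E . ,] }  — shift
  I6: { [E → . *], [E → . , F], [E → . F E e], [E → F . E e], [F → . * * e], [F → . * E ,] }  — shift
  I7: { [E → * .], [E → . *], [E → . , F], [E → . F E e], [F → * . * e], [F → * . E ,], [F → . * * e], [F → . * E ,] }  — shift, reduce
  I8: { [E → F E . e] }  — shift
  I9: { [E → F E e .] }  — reduce
  I10: { [F → * E , .] }  — reduce
  I11: { [E → , F .] }  — reduce
  I12: { [F → * * e .] }  — reduce

Conflict in state I3:
  Shift-reduce conflict between [E → * .] and [E → . *]
So the grammar is NOT LR(0).

Answer: No. Shift-reduce conflict between [E → * .] and [E → . *]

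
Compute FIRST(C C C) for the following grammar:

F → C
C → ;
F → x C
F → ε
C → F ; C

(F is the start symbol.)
FIRST sets of the non-terminals involved (from the grammar, by fixed-point iteration):
  FIRST(C) = { ';', 'x' }

To compute FIRST(C C C), process the symbols left to right:
Symbol C is a non-terminal. Add FIRST(C) \ {ε} = { ';', 'x' }
C is not nullable (ε ∉ FIRST(C)), so stop here.
FIRST(C C C) = { ';', 'x' }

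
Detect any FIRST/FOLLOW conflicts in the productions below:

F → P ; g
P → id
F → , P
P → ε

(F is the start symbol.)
Nullable non-terminals: P.

P: nullable alternative(s) P → ε; FOLLOW(P) = { $, ';' }
  P → id: FIRST \ {ε} = { 'id' } — disjoint from FOLLOW(P)
  P → ε: FIRST \ {ε} = { } — this is the only nullable alternative, skip

F has no nullable alternative, so no FIRST/FOLLOW check is needed there.

No FIRST/FOLLOW conflicts found.

Answer: No FIRST/FOLLOW conflicts.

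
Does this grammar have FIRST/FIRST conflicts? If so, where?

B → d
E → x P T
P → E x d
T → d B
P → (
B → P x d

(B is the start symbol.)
No FIRST/FIRST conflicts.

A FIRST/FIRST conflict occurs when two productions N → α and N → β for the same non-terminal have FIRST(α) ∩ FIRST(β) ≠ ∅ (with ε ∈ FIRST of a nullable right-hand side, so two nullable alternatives also conflict).

FIRST sets of the non-terminals at (or reachable through a nullable prefix from) the front of some alternative:
  FIRST(P) = { '(', 'x' }
  FIRST(E) = { 'x' }

Productions for B:
  B → d: FIRST = { 'd' }
  B → P x d: FIRST = { '(', 'x' }
Productions for P:
  P → E x d: FIRST = { 'x' }
  P → (: FIRST = { '(' }
E, T have only one production, so no FIRST/FIRST conflict is possible there.

All alternatives of each non-terminal have pairwise disjoint FIRST sets.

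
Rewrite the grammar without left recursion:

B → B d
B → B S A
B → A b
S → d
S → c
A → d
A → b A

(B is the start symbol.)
B → A b B'
B' → d B'
B' → S A B'
B' → ε
S → d
S → c
A → d
A → b A

B is directly left-recursive. The standard transformation for
  A → A α₁ | ... | A α_m | β₁ | ... | β_n
is
  A  → β₁ A' | ... | β_n A'
  A' → α₁ A' | ... | α_m A' | ε

B → A b becomes B → A b B'
B → B d becomes B' → d B'
B → B S A becomes B' → S A B'
Add B' → ε

Productions for other non-terminals are unchanged:
  S → d
  S → c
  A → d
  A → b A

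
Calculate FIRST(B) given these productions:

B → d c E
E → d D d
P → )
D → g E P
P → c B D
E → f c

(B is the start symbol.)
{ 'd' }

To compute FIRST(B), examine every production with B on the left-hand side, reading each right-hand side left to right until a non-nullable symbol is reached.

From B → d c E:
  - d is a terminal: add 'd' and stop

Collecting: FIRST(B) = { 'd' }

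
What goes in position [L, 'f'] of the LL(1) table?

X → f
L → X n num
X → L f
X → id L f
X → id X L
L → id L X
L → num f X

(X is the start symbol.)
L → X n num

To find M[L, 'f'], we find productions for L where 'f' is in the predict set (PREDICT(N → α) = (FIRST(α) \ {ε}) ∪ (FOLLOW(N) if α ⇒* ε)).

Relevant sets:
  FIRST(X) = { 'f', 'id', 'num' }

L → X n num: PREDICT = { 'f', 'id', 'num' }
  'f' is in predict set, so this production goes in M[L, 'f']
L → id L X: PREDICT = { 'id' }
L → num f X: PREDICT = { 'num' }

M[L, 'f'] = L → X n num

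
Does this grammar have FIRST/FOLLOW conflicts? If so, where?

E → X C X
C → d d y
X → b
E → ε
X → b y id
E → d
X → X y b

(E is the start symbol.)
No FIRST/FOLLOW conflicts.

A FIRST/FOLLOW conflict occurs when a non-terminal N has a nullable alternative N → β (β ⇒* ε) and another alternative N → α with FIRST(α) ∩ FOLLOW(N) ≠ ∅: on such a lookahead the parser cannot decide between expanding α and letting N vanish via β.

Nullable non-terminals: E.
FIRST sets used below: FIRST(X) = { 'b' }

E: nullable alternative(s) E → ε; FOLLOW(E) = { $ }
  E → X C X: FIRST \ {ε} = { 'b' } — disjoint from FOLLOW(E)
  E → ε: FIRST \ {ε} = { } — this is the only nullable alternative, skip
  E → d: FIRST \ {ε} = { 'd' } — disjoint from FOLLOW(E)

C, X have no nullable alternative, so no FIRST/FOLLOW check is needed there.

No FIRST/FOLLOW conflicts found.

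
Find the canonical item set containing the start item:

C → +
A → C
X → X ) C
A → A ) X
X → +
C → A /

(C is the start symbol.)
{ [A → . A ) X], [A → . C], [C → . +], [C → . A /], [C' → . C] }

First, augment the grammar with C' → C
I₀ = CLOSURE({ [C' → . C] }):
  [C' → . C] has the dot before C: add [C → . +], [C → . A /]
  [C → . A /] has the dot before A: add [A → . C], [A → . A ) X]
No further items can be added.

I₀ = { [A → . A ) X], [A → . C], [C → . +], [C → . A /], [C' → . C] }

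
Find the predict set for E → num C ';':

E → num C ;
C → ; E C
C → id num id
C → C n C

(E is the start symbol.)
{ 'num' }

PREDICT(E → num C ';') = (FIRST(RHS) \ {ε}) ∪ (FOLLOW(E) if ε ∈ FIRST(RHS), i.e. RHS ⇒* ε)
FIRST(num C ';') = { 'num' }
ε ∉ FIRST(num C ';'), so FOLLOW(E) is not added.
PREDICT(E → num C ';') = { 'num' }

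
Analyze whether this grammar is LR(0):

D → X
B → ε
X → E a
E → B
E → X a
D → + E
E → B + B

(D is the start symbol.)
No. Shift-reduce conflict between [B → .] and [D → . + E]

A grammar is LR(0) if no state in the canonical LR(0) collection has:
  - both a shift item (dot before a terminal) and a complete item (shift-reduce conflict), or
  - two or more complete items (reduce-reduce conflict; the accept item [D' → D .] counts as a complete item here).

Augment with D' → D and build the canonical LR(0) collection (I0 = CLOSURE({[D' → . D]}), then GOTO on every symbol after a dot until no new states appear). It has 12 states:
  I0: { [B → .], [D → . + E], [D → . X], [D' → . D], [E → . B + B], [E → . B], [E → . X a], [X → . E a] }  — shift, reduce
  I1: { [B → .], [D → + . E], [E → . B + B], [E → . B], [E → . X a], [X → . E a] }  — reduce
  I2: { [E → B . + B], [E → B .] }  — shift, reduce
  I3: { [D' → D .] }  — accept
  I4: { [X → E . a] }  — shift
  I5: { [D → X .], [E → X . a] }  — shift, reduce
  I6: { [E → X a .] }  — reduce
  I7: { [X → E a .] }  — reduce
  I8: { [B → .], [E → B + . B] }  — reduce
  I9: { [E → B + B .] }  — reduce
  I10: { [D → + E .], [X → E . a] }  — shift, reduce
  I11: { [E → X . a] }  — shift

Conflict in state I0:
  Shift-reduce conflict between [B → .] and [D → . + E]
So the grammar is NOT LR(0).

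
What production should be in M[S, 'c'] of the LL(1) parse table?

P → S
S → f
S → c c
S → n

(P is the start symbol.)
S → c c

To find M[S, 'c'], we find productions for S where 'c' is in the predict set (PREDICT(N → α) = (FIRST(α) \ {ε}) ∪ (FOLLOW(N) if α ⇒* ε)).

S → f: PREDICT = { 'f' }
S → c c: PREDICT = { 'c' }
  'c' is in predict set, so this production goes in M[S, 'c']
S → n: PREDICT = { 'n' }

M[S, 'c'] = S → c c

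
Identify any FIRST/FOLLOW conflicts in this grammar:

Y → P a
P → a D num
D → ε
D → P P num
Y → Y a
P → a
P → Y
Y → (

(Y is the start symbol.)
No FIRST/FOLLOW conflicts.

Nullable non-terminals: D.
FIRST sets used below: FIRST(P) = { '(', 'a' }

D: nullable alternative(s) D → ε; FOLLOW(D) = { 'num' }
  D → ε: FIRST \ {ε} = { } — this is the only nullable alternative, skip
  D → P P num: FIRST \ {ε} = { '(', 'a' } — disjoint from FOLLOW(D)

P, Y have no nullable alternative, so no FIRST/FOLLOW check is needed there.

No FIRST/FOLLOW conflicts found.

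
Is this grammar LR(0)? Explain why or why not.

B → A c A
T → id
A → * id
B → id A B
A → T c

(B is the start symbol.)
Augment with B' → B and build the canonical LR(0) collection (I0 = CLOSURE({[B' → . B]}), then GOTO on every symbol after a dot until no new states appear). It has 13 states:
  I0: { [A → . * id], [A → . T c], [B → . A c A], [B → . id A B], [B' → . B], [T → . id] }  — shift
  I1: { [A → * . id] }  — shift
  I2: { [B → A . c A] }  — shift
  I3: { [B' → B .] }  — accept
  I4: { [A → T . c] }  — shift
  I5: { [A → . * id], [A → . T c], [B → id . A B], [T → . id], [T → id .] }  — shift, reduce
  I6: { [A → . * id], [A → . T c], [B → . A c A], [B → . id A B], [B → id A . B], [T → . id] }  — shift
  I7: { [T → id .] }  — reduce
  I8: { [B → id A B .] }  — reduce
  I9: { [A → T c .] }  — reduce
  I10: { [A → . * id], [A → . T c], [B → A c . A], [T → . id] }  — shift
  I11: { [B → A c A .] }  — reduce
  I12: { [A → * id .] }  — reduce

Conflict in state I5:
  Shift-reduce conflict between [T → id .] and [A → . * id]
So the grammar is NOT LR(0).

Answer: No. Shift-reduce conflict between [T → id .] and [A → . * id]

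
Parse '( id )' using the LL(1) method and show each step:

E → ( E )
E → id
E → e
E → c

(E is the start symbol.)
LL(1) parsing maintains a stack (initially the start symbol over $) and the input. At each step: if the stack top is a terminal, match it against the current input token; if it is a non-terminal N, replace it with the RHS of M[N, lookahead] (the unique production whose predict set contains the lookahead).

Stack is shown with the top on the left.

Stack    Input     Action
-------------------------
E $      ( id ) $  output E → ( E )
( E ) $  ( id ) $  match '('
E ) $    id ) $    output E → id
id ) $   id ) $    match 'id'
) $      ) $       match ')'
$        $         accept

The string is accepted.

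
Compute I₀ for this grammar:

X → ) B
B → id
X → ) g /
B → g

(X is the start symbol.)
First, augment the grammar with X' → X
I₀ = CLOSURE({ [X' → . X] }):
  [X' → . X] has the dot before X: add [X → . ) B], [X → . ) g /]
No further items can be added.

I₀ = { [X → . ) B], [X → . ) g /], [X' → . X] }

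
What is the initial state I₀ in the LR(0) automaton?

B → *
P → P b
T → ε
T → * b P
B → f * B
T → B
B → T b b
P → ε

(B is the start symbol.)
{ [B → . *], [B → . T b b], [B → . f * B], [B' → . B], [T → . * b P], [T → . B], [T → .] }

First, augment the grammar with B' → B
I₀ = CLOSURE({ [B' → . B] }):
  [B' → . B] has the dot before B: add [B → . *], [B → . f * B], [B → . T b b]
  [B → . T b b] has the dot before T: add [T → .], [T → . * b P], [T → . B]
No further items can be added.

I₀ = { [B → . *], [B → . T b b], [B → . f * B], [B' → . B], [T → . * b P], [T → . B], [T → .] }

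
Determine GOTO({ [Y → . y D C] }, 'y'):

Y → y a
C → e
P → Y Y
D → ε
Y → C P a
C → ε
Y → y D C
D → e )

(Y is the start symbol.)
GOTO(I, 'y') = CLOSURE({ [A → αX.β] : [A → α.Xβ] ∈ I, X = 'y' })

Items with dot before 'y', with the dot advanced:
  [Y → . y D C] → [Y → y . D C]
Closure of the advanced items:
  [Y → y . D C] has the dot before D: add [D → .], [D → . e )]

GOTO = { [D → . e )], [D → .], [Y → y . D C] }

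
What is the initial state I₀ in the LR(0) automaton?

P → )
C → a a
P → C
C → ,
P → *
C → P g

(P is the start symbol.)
First, augment the grammar with P' → P
I₀ = CLOSURE({ [P' → . P] }):
  [P' → . P] has the dot before P: add [P → . )], [P → . C], [P → . *]
  [P → . C] has the dot before C: add [C → . a a], [C → . ,], [C → . P g]
No further items can be added.

I₀ = { [C → . ,], [C → . P g], [C → . a a], [P → . )], [P → . *], [P → . C], [P' → . P] }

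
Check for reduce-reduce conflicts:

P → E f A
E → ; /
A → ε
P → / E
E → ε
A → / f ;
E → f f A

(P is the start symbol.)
No reduce-reduce conflicts

A reduce-reduce conflict occurs when an LR(0) state has two complete items [A → α .] and [B → β .] — both call for a reduction, and with no lookahead the parser cannot choose between them.

Augment with P' → P and build the canonical LR(0) collection (I0 = CLOSURE({[P' → . P]}), then GOTO on every symbol after a dot until no new states appear). It has 15 states:
  I0: { [E → . ; /], [E → . f f A], [E → .], [P → . / E], [P → . E f A], [P' → . P] }  — shift, reduce
  I1: { [E → . ; /], [E → . f f A], [E → .], [P → / . E] }  — shift, reduce
  I2: { [E → ; . /] }  — shift
  I3: { [P → E . f A] }  — shift
  I4: { [P' → P .] }  — accept
  I5: { [E → f . f A] }  — shift
  I6: { [A → . / f ;], [A → .], [E → f f . A] }  — shift, reduce
  I7: { [A → / . f ;] }  — shift
  I8: { [E → f f A .] }  — reduce
  I9: { [A → / f . ;] }  — shift
  I10: { [A → / f ; .] }  — reduce
  I11: { [A → . / f ;], [A → .], [P → E f . A] }  — shift, reduce
  I12: { [P → E f A .] }  — reduce
  I13: { [E → ; / .] }  — reduce
  I14: { [P → / E .] }  — reduce

No state contains more than one complete item.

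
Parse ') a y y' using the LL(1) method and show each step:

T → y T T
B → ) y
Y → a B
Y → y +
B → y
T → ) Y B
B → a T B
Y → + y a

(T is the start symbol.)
LL(1) parsing maintains a stack (initially the start symbol over $) and the input. At each step: if the stack top is a terminal, match it against the current input token; if it is a non-terminal N, replace it with the RHS of M[N, lookahead] (the unique production whose predict set contains the lookahead).

Stack is shown with the top on the left.

Stack    Input      Action
--------------------------
T $      ) a y y $  output T → ) Y B
) Y B $  ) a y y $  match ')'
Y B $    a y y $    output Y → a B
a B B $  a y y $    match 'a'
B B $    y y $      output B → y
y B $    y y $      match 'y'
B $      y $        output B → y
y $      y $        match 'y'
$        $          accept

The string is accepted.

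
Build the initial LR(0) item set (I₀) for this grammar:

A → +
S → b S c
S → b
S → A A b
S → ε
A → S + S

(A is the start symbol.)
{ [A → . +], [A → . S + S], [A' → . A], [S → . A A b], [S → . b S c], [S → . b], [S → .] }

First, augment the grammar with A' → A
I₀ = CLOSURE({ [A' → . A] }):
  [A' → . A] has the dot before A: add [A → . +], [A → . S + S]
  [A → . S + S] has the dot before S: add [S → . b S c], [S → . b], [S → . A A b], [S → .]
No further items can be added.

I₀ = { [A → . +], [A → . S + S], [A' → . A], [S → . A A b], [S → . b S c], [S → . b], [S → .] }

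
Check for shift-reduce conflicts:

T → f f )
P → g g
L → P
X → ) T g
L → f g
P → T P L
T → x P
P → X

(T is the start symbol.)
A shift-reduce conflict occurs when an LR(0) state has both:
  - a complete (reduce) item [A → α .] (dot at the end), and
  - a shift item [B → β . c γ] (dot before a terminal).

Augment with T' → T and build the canonical LR(0) collection (I0 = CLOSURE({[T' → . T]}), then GOTO on every symbol after a dot until no new states appear). It has 19 states:
  I0: { [T → . f f )], [T → . x P], [T' → . T] }  — shift
  I1: { [T' → T .] }  — accept
  I2: { [T → f . f )] }  — shift
  I3: { [P → . T P L], [P → . X], [P → . g g], [T → . f f )], [T → . x P], [T → x . P], [X → . ) T g] }  — shift
  I4: { [T → . f f )], [T → . x P], [X → ) . T g] }  — shift
  I5: { [T → x P .] }  — reduce
  I6: { [P → . T P L], [P → . X], [P → . g g], [P → T . P L], [T → . f f )], [T → . x P], [X → . ) T g] }  — shift
  I7: { [P → X .] }  — reduce
  I8: { [P → g . g] }  — shift
  I9: { [P → g g .] }  — reduce
  I10: { [L → . P], [L → . f g], [P → . T P L], [P → . X], [P → . g g], [P → T P . L], [T → . f f )], [T → . x P], [X → . ) T g] }  — shift
  I11: { [P → T P L .] }  — reduce
  I12: { [L → P .] }  — reduce
  I13: { [L → f . g], [T → f . f )] }  — shift
  I14: { [T → f f . )] }  — shift
  I15: { [L → f g .] }  — reduce
  I16: { [T → f f ) .] }  — reduce
  I17: { [X → ) T . g] }  — shift
  I18: { [X → ) T g .] }  — reduce

No state contains both a complete item and a shift item.

Answer: No shift-reduce conflicts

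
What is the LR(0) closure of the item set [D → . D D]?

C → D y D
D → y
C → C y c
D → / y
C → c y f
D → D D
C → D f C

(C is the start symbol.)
{ [D → . / y], [D → . D D], [D → . y] }

Start with: [D → . D D]
  [D → . D D] has the dot before D: add [D → . y], [D → . / y]
No further items can be added.

CLOSURE = { [D → . / y], [D → . D D], [D → . y] }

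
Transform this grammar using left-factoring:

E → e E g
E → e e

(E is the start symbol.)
E → e E'
E' → E g
E' → e

Left-factoring transforms A → αβ₁ | αβ₂ into A → αA' and A' → β₁ | β₂
(α is the longest common prefix among the alternatives). Repeat until
no nonterminal has two alternatives with a common prefix.

Round 1: E has alternatives sharing prefix 'e'. Introduce E': E → e E'
  Add: E' → E g
  Add: E' → e

No remaining common prefixes — done.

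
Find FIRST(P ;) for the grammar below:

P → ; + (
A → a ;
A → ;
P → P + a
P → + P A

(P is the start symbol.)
{ '+', ';' }

FIRST sets of the non-terminals involved (from the grammar, by fixed-point iteration):
  FIRST(P) = { '+', ';' }

To compute FIRST(P ;), process the symbols left to right:
Symbol P is a non-terminal. Add FIRST(P) \ {ε} = { '+', ';' }
P is not nullable (ε ∉ FIRST(P)), so stop here.
FIRST(P ;) = { '+', ';' }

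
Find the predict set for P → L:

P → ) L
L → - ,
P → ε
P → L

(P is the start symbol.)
{ '-' }

PREDICT(P → L) = (FIRST(RHS) \ {ε}) ∪ (FOLLOW(P) if ε ∈ FIRST(RHS), i.e. RHS ⇒* ε)
FIRST(L) = { '-' }
FIRST(L) = { '-' }
ε ∉ FIRST(L), so FOLLOW(P) is not added.
PREDICT(P → L) = { '-' }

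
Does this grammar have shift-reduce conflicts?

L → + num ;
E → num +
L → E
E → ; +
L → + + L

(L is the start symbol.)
A shift-reduce conflict occurs when an LR(0) state has both:
  - a complete (reduce) item [A → α .] (dot at the end), and
  - a shift item [B → β . c γ] (dot before a terminal).

Augment with L' → L and build the canonical LR(0) collection (I0 = CLOSURE({[L' → . L]}), then GOTO on every symbol after a dot until no new states appear). It has 12 states:
  I0: { [E → . ; +], [E → . num +], [L → . + + L], [L → . + num ;], [L → . E], [L' → . L] }  — shift
  I1: { [L → + . + L], [L → + . num ;] }  — shift
  I2: { [E → ; . +] }  — shift
  I3: { [L → E .] }  — reduce
  I4: { [L' → L .] }  — accept
  I5: { [E → num . +] }  — shift
  I6: { [E → num + .] }  — reduce
  I7: { [E → ; + .] }  — reduce
  I8: { [E → . ; +], [E → . num +], [L → + + . L], [L → . + + L], [L → . + num ;], [L → . E] }  — shift
  I9: { [L → + num . ;] }  — shift
  I10: { [L → + num ; .] }  — reduce
  I11: { [L → + + L .] }  — reduce

No state contains both a complete item and a shift item.

Answer: No shift-reduce conflicts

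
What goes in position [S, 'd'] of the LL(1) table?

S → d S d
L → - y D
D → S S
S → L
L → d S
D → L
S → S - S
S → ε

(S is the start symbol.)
To find M[S, 'd'], we find productions for S where 'd' is in the predict set (PREDICT(N → α) = (FIRST(α) \ {ε}) ∪ (FOLLOW(N) if α ⇒* ε)).

Relevant sets:
  FIRST(L) = { '-', 'd' }
  FIRST(S) = { '-', 'd', ε }
  FOLLOW(S) = { $, '-', 'd' }

S → d S d: PREDICT = { 'd' }
  'd' is in predict set, so this production goes in M[S, 'd']
S → L: PREDICT = { '-', 'd' }
  'd' is in predict set, so this production goes in M[S, 'd']
S → S - S: PREDICT = { '-', 'd' }
  'd' is in predict set, so this production goes in M[S, 'd']
S → ε: PREDICT = { $, '-', 'd' }
  'd' is in predict set, so this production goes in M[S, 'd']

M[S, 'd'] = S → d S d, S → L, S → S - S, S → ε  (a multiply-defined cell — the grammar is not LL(1))

Answer: S → d S d, S → L, S → S - S, S → ε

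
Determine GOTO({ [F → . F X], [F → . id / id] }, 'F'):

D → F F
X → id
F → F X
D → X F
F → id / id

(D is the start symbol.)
GOTO(I, 'F') = CLOSURE({ [A → αX.β] : [A → α.Xβ] ∈ I, X = 'F' })

Items with dot before 'F', with the dot advanced:
  [F → . F X] → [F → F . X]
Closure of the advanced items:
  [F → F . X] has the dot before X: add [X → . id]

GOTO = { [F → F . X], [X → . id] }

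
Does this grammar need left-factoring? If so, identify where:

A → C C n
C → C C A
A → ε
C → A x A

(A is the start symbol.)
No, left-factoring is not needed

Left-factoring is needed when two productions for the same non-terminal
share a common prefix on the right-hand side.

Productions for A:
  A → C C n
  A → ε
Productions for C:
  C → C C A
  C → A x A

No common prefixes found.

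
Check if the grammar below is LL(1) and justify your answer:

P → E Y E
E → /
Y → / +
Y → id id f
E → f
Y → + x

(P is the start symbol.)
Yes, the grammar is LL(1).

A grammar is LL(1) if for each non-terminal N with multiple productions, the predict sets of those productions are pairwise disjoint, where PREDICT(N → α) = (FIRST(α) \ {ε}) ∪ (FOLLOW(N) if α ⇒* ε).

For E:
  PREDICT(E → '/') = { '/' }
  PREDICT(E → f) = { 'f' }
For Y:
  PREDICT(Y → '/' '+') = { '/' }
  PREDICT(Y → id id f) = { 'id' }
  PREDICT(Y → '+' x) = { '+' }
P has a single production, so nothing to check there.

All predict sets are disjoint. The grammar IS LL(1).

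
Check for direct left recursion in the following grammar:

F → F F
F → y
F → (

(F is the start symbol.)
Yes, F is left-recursive

Direct left recursion occurs when N → N α for some non-terminal N (the right-hand side begins with the left-hand side itself).

F → F F: LEFT RECURSIVE (starts with F)
F → y: starts with y
F → (: starts with '('

The grammar has direct left recursion on: F.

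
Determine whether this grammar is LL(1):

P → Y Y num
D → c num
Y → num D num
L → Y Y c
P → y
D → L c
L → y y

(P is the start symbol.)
Yes, the grammar is LL(1).

A grammar is LL(1) if for each non-terminal N with multiple productions, the predict sets of those productions are pairwise disjoint, where PREDICT(N → α) = (FIRST(α) \ {ε}) ∪ (FOLLOW(N) if α ⇒* ε).

Relevant sets:
  FIRST(Y) = { 'num' }
  FIRST(L) = { 'num', 'y' }

For P:
  PREDICT(P → Y Y num) = { 'num' }
  PREDICT(P → y) = { 'y' }
For D:
  PREDICT(D → c num) = { 'c' }
  PREDICT(D → L c) = { 'num', 'y' }
For L:
  PREDICT(L → Y Y c) = { 'num' }
  PREDICT(L → y y) = { 'y' }
Y has a single production, so nothing to check there.

All predict sets are disjoint. The grammar IS LL(1).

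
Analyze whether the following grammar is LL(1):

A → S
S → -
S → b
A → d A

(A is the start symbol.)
Relevant sets:
  FIRST(S) = { '-', 'b' }

For A:
  PREDICT(A → S) = { '-', 'b' }
  PREDICT(A → d A) = { 'd' }
For S:
  PREDICT(S → '-') = { '-' }
  PREDICT(S → b) = { 'b' }

All predict sets are disjoint. The grammar IS LL(1).

Answer: Yes, the grammar is LL(1).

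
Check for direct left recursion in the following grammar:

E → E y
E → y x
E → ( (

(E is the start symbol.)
Yes, E is left-recursive

Direct left recursion occurs when N → N α for some non-terminal N (the right-hand side begins with the left-hand side itself).

E → E y: LEFT RECURSIVE (starts with E)
E → y x: starts with y
E → ( (: starts with '('

The grammar has direct left recursion on: E.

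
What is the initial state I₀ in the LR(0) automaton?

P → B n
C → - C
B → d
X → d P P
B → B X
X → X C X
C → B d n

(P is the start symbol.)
First, augment the grammar with P' → P
I₀ = CLOSURE({ [P' → . P] }):
  [P' → . P] has the dot before P: add [P → . B n]
  [P → . B n] has the dot before B: add [B → . d], [B → . B X]
No further items can be added.

I₀ = { [B → . B X], [B → . d], [P → . B n], [P' → . P] }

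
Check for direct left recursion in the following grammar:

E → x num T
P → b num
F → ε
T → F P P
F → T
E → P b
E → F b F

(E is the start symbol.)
Direct left recursion occurs when N → N α for some non-terminal N (the right-hand side begins with the left-hand side itself).

E → x num T: starts with x
P → b num: starts with b
F → ε: starts with ε
T → F P P: starts with F
F → T: starts with T
E → P b: starts with P
E → F b F: starts with F

No direct left recursion found.

Answer: No direct left recursion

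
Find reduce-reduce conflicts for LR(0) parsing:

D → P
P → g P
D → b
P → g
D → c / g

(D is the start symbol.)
A reduce-reduce conflict occurs when an LR(0) state has two complete items [A → α .] and [B → β .] — both call for a reduction, and with no lookahead the parser cannot choose between them.

Augment with D' → D and build the canonical LR(0) collection (I0 = CLOSURE({[D' → . D]}), then GOTO on every symbol after a dot until no new states appear). It has 9 states:
  I0: { [D → . P], [D → . b], [D → . c / g], [D' → . D], [P → . g P], [P → . g] }  — shift
  I1: { [D' → D .] }  — accept
  I2: { [D → P .] }  — reduce
  I3: { [D → b .] }  — reduce
  I4: { [D → c . / g] }  — shift
  I5: { [P → . g P], [P → . g], [P → g . P], [P → g .] }  — shift, reduce
  I6: { [P → g P .] }  — reduce
  I7: { [D → c / . g] }  — shift
  I8: { [D → c / g .] }  — reduce

No state contains more than one complete item.

Answer: No reduce-reduce conflicts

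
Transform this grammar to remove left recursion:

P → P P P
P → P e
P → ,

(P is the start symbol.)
P → , P'
P' → P P P'
P' → e P'
P' → ε

P is directly left-recursive. The standard transformation for
  A → A α₁ | ... | A α_m | β₁ | ... | β_n
is
  A  → β₁ A' | ... | β_n A'
  A' → α₁ A' | ... | α_m A' | ε

P → , becomes P → , P'
P → P P P becomes P' → P P P'
P → P e becomes P' → e P'
Add P' → ε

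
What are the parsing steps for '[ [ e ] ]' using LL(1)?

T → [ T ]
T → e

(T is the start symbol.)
Stack is shown with the top on the left.

Stack      Input        Action
------------------------------
T $        [ [ e ] ] $  output T → [ T ]
[ T ] $    [ [ e ] ] $  match '['
T ] $      [ e ] ] $    output T → [ T ]
[ T ] ] $  [ e ] ] $    match '['
T ] ] $    e ] ] $      output T → e
e ] ] $    e ] ] $      match 'e'
] ] $      ] ] $        match ']'
] $        ] $          match ']'
$          $            accept

The string is accepted.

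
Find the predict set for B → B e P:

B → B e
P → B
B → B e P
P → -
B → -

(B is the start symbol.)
{ '-' }

PREDICT(B → B e P) = (FIRST(RHS) \ {ε}) ∪ (FOLLOW(B) if ε ∈ FIRST(RHS), i.e. RHS ⇒* ε)
FIRST(B) = { '-' }
FIRST(B e P) = { '-' }
ε ∉ FIRST(B e P), so FOLLOW(B) is not added.
PREDICT(B → B e P) = { '-' }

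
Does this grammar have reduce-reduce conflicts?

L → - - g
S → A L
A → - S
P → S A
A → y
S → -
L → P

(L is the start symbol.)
No reduce-reduce conflicts

Augment with L' → L and build the canonical LR(0) collection (I0 = CLOSURE({[L' → . L]}), then GOTO on every symbol after a dot until no new states appear). It has 14 states:
  I0: { [A → . - S], [A → . y], [L → . - - g], [L → . P], [L' → . L], [P → . S A], [S → . -], [S → . A L] }  — shift
  I1: { [A → - . S], [A → . - S], [A → . y], [L → - . - g], [S → - .], [S → . -], [S → . A L] }  — shift, reduce
  I2: { [A → . - S], [A → . y], [L → . - - g], [L → . P], [P → . S A], [S → . -], [S → . A L], [S → A . L] }  — shift
  I3: { [L' → L .] }  — accept
  I4: { [L → P .] }  — reduce
  I5: { [A → . - S], [A → . y], [P → S . A] }  — shift
  I6: { [A → y .] }  — reduce
  I7: { [A → - . S], [A → . - S], [A → . y], [S → . -], [S → . A L] }  — shift
  I8: { [P → S A .] }  — reduce
  I9: { [A → - . S], [A → . - S], [A → . y], [S → - .], [S → . -], [S → . A L] }  — shift, reduce
  I10: { [A → - S .] }  — reduce
  I11: { [S → A L .] }  — reduce
  I12: { [A → - . S], [A → . - S], [A → . y], [L → - - . g], [S → - .], [S → . -], [S → . A L] }  — shift, reduce
  I13: { [L → - - g .] }  — reduce

No state contains more than one complete item.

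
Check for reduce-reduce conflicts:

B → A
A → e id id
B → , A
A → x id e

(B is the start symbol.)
A reduce-reduce conflict occurs when an LR(0) state has two complete items [A → α .] and [B → β .] — both call for a reduction, and with no lookahead the parser cannot choose between them.

Augment with B' → B and build the canonical LR(0) collection (I0 = CLOSURE({[B' → . B]}), then GOTO on every symbol after a dot until no new states appear). It has 11 states:
  I0: { [A → . e id id], [A → . x id e], [B → . , A], [B → . A], [B' → . B] }  — shift
  I1: { [A → . e id id], [A → . x id e], [B → , . A] }  — shift
  I2: { [B → A .] }  — reduce
  I3: { [B' → B .] }  — accept
  I4: { [A → e . id id] }  — shift
  I5: { [A → x . id e] }  — shift
  I6: { [A → x id . e] }  — shift
  I7: { [A → x id e .] }  — reduce
  I8: { [A → e id . id] }  — shift
  I9: { [A → e id id .] }  — reduce
  I10: { [B → , A .] }  — reduce

No state contains more than one complete item.

Answer: No reduce-reduce conflicts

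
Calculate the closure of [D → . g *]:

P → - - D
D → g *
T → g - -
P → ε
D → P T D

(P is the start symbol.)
{ [D → . g *] }

Start with: [D → . g *]
The dot precedes the terminal g, so nothing is added.

CLOSURE = { [D → . g *] }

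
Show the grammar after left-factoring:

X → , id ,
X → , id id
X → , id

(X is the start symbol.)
Left-factoring transforms A → αβ₁ | αβ₂ into A → αA' and A' → β₁ | β₂
(α is the longest common prefix among the alternatives). Repeat until
no nonterminal has two alternatives with a common prefix.

Round 1: X has alternatives sharing prefix ', id'. Introduce X': X → , id X'
  Add: X' → ,
  Add: X' → id
  Add: X' → ε

No remaining common prefixes — done.

Resulting grammar:
X → , id X'
X' → ,
X' → id
X' → ε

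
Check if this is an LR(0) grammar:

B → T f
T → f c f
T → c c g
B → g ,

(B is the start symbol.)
Yes, the grammar is LR(0)

A grammar is LR(0) if no state in the canonical LR(0) collection has:
  - both a shift item (dot before a terminal) and a complete item (shift-reduce conflict), or
  - two or more complete items (reduce-reduce conflict; the accept item [B' → B .] counts as a complete item here).

Augment with B' → B and build the canonical LR(0) collection (I0 = CLOSURE({[B' → . B]}), then GOTO on every symbol after a dot until no new states appear). It has 12 states:
  I0: { [B → . T f], [B → . g ,], [B' → . B], [T → . c c g], [T → . f c f] }  — shift
  I1: { [B' → B .] }  — accept
  I2: { [B → T . f] }  — shift
  I3: { [T → c . c g] }  — shift
  I4: { [T → f . c f] }  — shift
  I5: { [B → g . ,] }  — shift
  I6: { [B → g , .] }  — reduce
  I7: { [T → f c . f] }  — shift
  I8: { [T → f c f .] }  — reduce
  I9: { [T → c c . g] }  — shift
  I10: { [T → c c g .] }  — reduce
  I11: { [B → T f .] }  — reduce

Every state is either a pure shift/goto state or contains exactly one complete item and nothing to shift — no conflicts. The grammar is LR(0).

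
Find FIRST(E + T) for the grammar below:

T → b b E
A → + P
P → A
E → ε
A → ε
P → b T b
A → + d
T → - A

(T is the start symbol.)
{ '+' }

FIRST sets of the non-terminals involved (from the grammar, by fixed-point iteration):
  FIRST(E) = { ε }

To compute FIRST(E + T), process the symbols left to right:
Symbol E is a non-terminal. Add FIRST(E) \ {ε} = { }
E is nullable (ε ∈ FIRST(E)), continue to the next symbol.
Symbol + is a terminal. Add '+' and stop.
FIRST(E + T) = { '+' }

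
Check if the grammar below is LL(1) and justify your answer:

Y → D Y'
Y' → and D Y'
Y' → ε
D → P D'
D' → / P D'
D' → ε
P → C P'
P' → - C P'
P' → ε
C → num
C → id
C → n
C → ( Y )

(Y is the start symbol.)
A grammar is LL(1) if for each non-terminal N with multiple productions, the predict sets of those productions are pairwise disjoint, where PREDICT(N → α) = (FIRST(α) \ {ε}) ∪ (FOLLOW(N) if α ⇒* ε).

Relevant sets:
  FOLLOW(Y') = { $, ')' }
  FOLLOW(D') = { $, ')', 'and' }
  FOLLOW(P') = { $, ')', '/', 'and' }

For Y':
  PREDICT(Y' → and D Y') = { 'and' }
  PREDICT(Y' → ε) = { $, ')' }
For D':
  PREDICT(D' → '/' P D') = { '/' }
  PREDICT(D' → ε) = { $, ')', 'and' }
For P':
  PREDICT(P' → '-' C P') = { '-' }
  PREDICT(P' → ε) = { $, ')', '/', 'and' }
For C:
  PREDICT(C → num) = { 'num' }
  PREDICT(C → id) = { 'id' }
  PREDICT(C → n) = { 'n' }
  PREDICT(C → '(' Y ')') = { '(' }
Y, D, P have a single production, so nothing to check there.

All predict sets are disjoint. The grammar IS LL(1).

Answer: Yes, the grammar is LL(1).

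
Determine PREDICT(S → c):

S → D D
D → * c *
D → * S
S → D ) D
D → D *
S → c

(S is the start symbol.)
PREDICT(S → c) = (FIRST(RHS) \ {ε}) ∪ (FOLLOW(S) if ε ∈ FIRST(RHS), i.e. RHS ⇒* ε)
FIRST(c) = { 'c' }
ε ∉ FIRST(c), so FOLLOW(S) is not added.
PREDICT(S → c) = { 'c' }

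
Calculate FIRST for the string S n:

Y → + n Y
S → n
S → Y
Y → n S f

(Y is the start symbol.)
{ '+', 'n' }

FIRST sets of the non-terminals involved (from the grammar, by fixed-point iteration):
  FIRST(S) = { '+', 'n' }

To compute FIRST(S n), process the symbols left to right:
Symbol S is a non-terminal. Add FIRST(S) \ {ε} = { '+', 'n' }
S is not nullable (ε ∉ FIRST(S)), so stop here.
FIRST(S n) = { '+', 'n' }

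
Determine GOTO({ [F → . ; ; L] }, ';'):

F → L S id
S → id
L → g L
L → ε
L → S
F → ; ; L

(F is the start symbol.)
GOTO(I, ';') = CLOSURE({ [A → αX.β] : [A → α.Xβ] ∈ I, X = ';' })

Items with dot before ';', with the dot advanced:
  [F → . ; ; L] → [F → ; . ; L]
Closure adds nothing (no advanced item has the dot before a non-terminal).

GOTO = { [F → ; . ; L] }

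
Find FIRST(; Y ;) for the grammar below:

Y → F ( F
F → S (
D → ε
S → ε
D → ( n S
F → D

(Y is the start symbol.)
{ ';' }

To compute FIRST(; Y ;), process the symbols left to right:
Symbol ; is a terminal. Add ';' and stop.
FIRST(; Y ;) = { ';' }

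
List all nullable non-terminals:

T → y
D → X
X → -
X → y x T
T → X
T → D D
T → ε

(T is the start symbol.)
{ 'T' }

ε-productions: T → ε
So T is immediately nullable.
No further non-terminal can be added: every production for the remaining non-terminals contains a terminal or a non-nullable non-terminal.
Nullable = { 'T' }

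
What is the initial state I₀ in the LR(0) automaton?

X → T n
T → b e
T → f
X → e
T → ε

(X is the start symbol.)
First, augment the grammar with X' → X
I₀ = CLOSURE({ [X' → . X] }):
  [X' → . X] has the dot before X: add [X → . T n], [X → . e]
  [X → . T n] has the dot before T: add [T → . b e], [T → . f], [T → .]
No further items can be added.

I₀ = { [T → . b e], [T → . f], [T → .], [X → . T n], [X → . e], [X' → . X] }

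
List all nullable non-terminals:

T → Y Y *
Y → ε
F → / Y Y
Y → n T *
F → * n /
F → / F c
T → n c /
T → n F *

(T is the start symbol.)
{ 'Y' }

A non-terminal is nullable if it can derive ε (the empty string): either it has an ε-production, or it has a production whose right-hand side consists entirely of nullable non-terminals.

ε-productions: Y → ε
So Y is immediately nullable.
No further non-terminal can be added: every production for the remaining non-terminals contains a terminal or a non-nullable non-terminal.
Nullable = { 'Y' }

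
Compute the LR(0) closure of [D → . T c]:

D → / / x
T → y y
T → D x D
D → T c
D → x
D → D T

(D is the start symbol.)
Start with: [D → . T c]
  [D → . T c] has the dot before T: add [T → . y y], [T → . D x D]
  [T → . D x D] has the dot before D: add [D → . / / x], [D → . x], [D → . D T]
No further items can be added.

CLOSURE = { [D → . / / x], [D → . D T], [D → . T c], [D → . x], [T → . D x D], [T → . y y] }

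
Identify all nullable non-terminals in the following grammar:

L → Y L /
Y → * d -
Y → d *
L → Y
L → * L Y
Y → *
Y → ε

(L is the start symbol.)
{ 'L', 'Y' }

A non-terminal is nullable if it can derive ε (the empty string): either it has an ε-production, or it has a production whose right-hand side consists entirely of nullable non-terminals.

ε-productions: Y → ε
So Y is immediately nullable.
L → Y: every symbol on the right is nullable, so L is nullable too.
Every non-terminal is now nullable.
Nullable = { 'L', 'Y' }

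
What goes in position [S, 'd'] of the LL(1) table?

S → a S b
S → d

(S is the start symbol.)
To find M[S, 'd'], we find productions for S where 'd' is in the predict set (PREDICT(N → α) = (FIRST(α) \ {ε}) ∪ (FOLLOW(N) if α ⇒* ε)).

S → a S b: PREDICT = { 'a' }
S → d: PREDICT = { 'd' }
  'd' is in predict set, so this production goes in M[S, 'd']

M[S, 'd'] = S → d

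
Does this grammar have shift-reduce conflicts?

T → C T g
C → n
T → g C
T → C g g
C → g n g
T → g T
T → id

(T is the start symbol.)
Yes — I6: [T → g C .] vs [C → . g n g]; I8: [C → n .] vs [C → g n . g]; I12: [T → C g g .] vs [C → . g n g]

A shift-reduce conflict occurs when an LR(0) state has both:
  - a complete (reduce) item [A → α .] (dot at the end), and
  - a shift item [B → β . c γ] (dot before a terminal).

Augment with T' → T and build the canonical LR(0) collection (I0 = CLOSURE({[T' → . T]}), then GOTO on every symbol after a dot until no new states appear). It has 14 states:
  I0: { [C → . g n g], [C → . n], [T → . C T g], [T → . C g g], [T → . g C], [T → . g T], [T → . id], [T' → . T] }  — shift
  I1: { [C → . g n g], [C → . n], [T → . C T g], [T → . C g g], [T → . g C], [T → . g T], [T → . id], [T → C . T g], [T → C . g g] }  — shift
  I2: { [T' → T .] }  — accept
  I3: { [C → . g n g], [C → . n], [C → g . n g], [T → . C T g], [T → . C g g], [T → . g C], [T → . g T], [T → . id], [T → g . C], [T → g . T] }  — shift
  I4: { [T → id .] }  — reduce
  I5: { [C → n .] }  — reduce
  I6: { [C → . g n g], [C → . n], [T → . C T g], [T → . C g g], [T → . g C], [T → . g T], [T → . id], [T → C . T g], [T → C . g g], [T → g C .] }  — shift, reduce
  I7: { [T → g T .] }  — reduce
  I8: { [C → g n . g], [C → n .] }  — shift, reduce
  I9: { [C → g n g .] }  — reduce
  I10: { [T → C T . g] }  — shift
  I11: { [C → . g n g], [C → . n], [C → g . n g], [T → . C T g], [T → . C g g], [T → . g C], [T → . g T], [T → . id], [T → C g . g], [T → g . C], [T → g . T] }  — shift
  I12: { [C → . g n g], [C → . n], [C → g . n g], [T → . C T g], [T → . C g g], [T → . g C], [T → . g T], [T → . id], [T → C g g .], [T → g . C], [T → g . T] }  — shift, reduce
  I13: { [T → C T g .] }  — reduce

I6 contains reduce item [T → g C .] and shift items [C → . g n g], [C → . n], [T → C . g g], [T → . g C], [T → . g T], [T → . id] — shift-reduce conflict.
I8 contains reduce item [C → n .] and shift item [C → g n . g] — shift-reduce conflict.
I12 contains reduce item [T → C g g .] and shift items [C → . g n g], [C → g . n g], [C → . n], [T → . g C], [T → . g T], [T → . id] — shift-reduce conflict.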